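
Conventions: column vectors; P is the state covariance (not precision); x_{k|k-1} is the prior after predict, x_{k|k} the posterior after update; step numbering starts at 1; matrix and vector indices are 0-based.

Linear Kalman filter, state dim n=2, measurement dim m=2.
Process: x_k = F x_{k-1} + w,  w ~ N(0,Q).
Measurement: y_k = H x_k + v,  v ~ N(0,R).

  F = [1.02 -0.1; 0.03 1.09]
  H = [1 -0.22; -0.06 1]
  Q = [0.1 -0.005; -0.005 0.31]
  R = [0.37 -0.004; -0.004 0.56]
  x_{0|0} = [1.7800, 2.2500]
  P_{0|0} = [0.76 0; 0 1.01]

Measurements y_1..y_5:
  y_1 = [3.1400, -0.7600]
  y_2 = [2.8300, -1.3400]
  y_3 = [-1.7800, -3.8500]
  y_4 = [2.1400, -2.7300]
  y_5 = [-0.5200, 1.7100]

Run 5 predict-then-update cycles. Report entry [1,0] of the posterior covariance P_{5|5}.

step 1: x^-=[1.5906, 2.5059]  P^-=[0.9008 -0.0918; -0.0918 1.5107]  S=[1.3843 -0.4834; -0.4834 2.0849]  K=[0.6973 0.0917; -0.0571 0.7140]  nu=[2.1007, -3.1705]  x^+=[2.7647, 0.1224]  P^+=[0.2719 0.0649; 0.0649 0.4039]
step 2: x^-=[2.8078, 0.2163]  P^-=[0.3737 0.0312; 0.0312 0.7944]  S=[0.7684 -0.1695; -0.1695 1.3520]  K=[0.4925 0.0683; -0.0591 0.5788]  nu=[0.0698, -1.3879]  x^+=[2.7474, -0.5911]  P^+=[0.1925 0.0478; 0.0478 0.3272]
step 3: x^-=[2.8614, -0.5619]  P^-=[0.2938 0.0182; 0.0182 0.7021]  S=[0.6897 -0.1576; -0.1576 1.2609]  K=[0.4326 0.0545; -0.0725 0.5469]  nu=[-4.7650, -3.1165]  x^+=[0.6303, -1.9204]  P^+=[0.1684 0.0389; 0.0389 0.3089]
step 4: x^-=[0.8349, -2.0743]  P^-=[0.2703 0.0096; 0.0096 0.6797]  S=[0.6690 -0.1600; -0.1600 1.2395]  K=[0.4124 0.0479; -0.0806 0.5375]  nu=[0.8487, -0.6056]  x^+=[1.1559, -2.4682]  P^+=[0.1600 0.0348; 0.0348 0.3034]
step 5: x^-=[1.4259, -2.6557]  P^-=[0.2624 0.0054; 0.0054 0.6729]  S=[0.6626 -0.1623; -0.1623 1.2332]  K=[0.4053 0.0450; -0.0844 0.5343]  nu=[-2.5301, 4.4512]  x^+=[0.6005, -0.0640]  P^+=[0.1570 0.0330; 0.0330 0.3015]

P_post[1,0] = 0.0330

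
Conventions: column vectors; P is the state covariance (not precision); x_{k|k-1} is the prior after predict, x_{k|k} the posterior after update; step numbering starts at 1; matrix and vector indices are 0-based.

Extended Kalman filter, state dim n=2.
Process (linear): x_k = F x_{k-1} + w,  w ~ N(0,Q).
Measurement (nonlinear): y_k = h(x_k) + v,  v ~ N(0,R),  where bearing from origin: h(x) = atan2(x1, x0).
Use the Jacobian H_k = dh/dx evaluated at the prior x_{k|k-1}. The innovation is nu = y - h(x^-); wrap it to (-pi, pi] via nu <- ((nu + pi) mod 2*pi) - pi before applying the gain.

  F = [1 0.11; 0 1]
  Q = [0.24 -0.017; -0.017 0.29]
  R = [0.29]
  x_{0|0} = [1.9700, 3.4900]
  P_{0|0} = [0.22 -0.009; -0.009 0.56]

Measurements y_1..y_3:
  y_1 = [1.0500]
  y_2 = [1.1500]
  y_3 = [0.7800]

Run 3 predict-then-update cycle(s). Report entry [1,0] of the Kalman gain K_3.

step 1: x^-=[2.3539, 3.4900]  P^-=[0.4648 0.0356; 0.0356 0.8500]  H_jac=[-0.1969 0.1328]  S=[0.3212]  K=[-0.2703; 0.3297]  nu=[0.0726]  x^+=[2.3343, 3.5139]  P^+=[0.4413 0.0642; 0.0642 0.8151]
step 2: x^-=[2.7208, 3.5139]  P^-=[0.7053 0.1369; 0.1369 1.1051]  H_jac=[-0.1779 0.1378]  S=[0.3266]  K=[-0.3265; 0.3916]  nu=[0.2381]  x^+=[2.6431, 3.6072]  P^+=[0.6705 0.1786; 0.1786 1.0550]
step 3: x^-=[3.0399, 3.6072]  P^-=[0.9626 0.2777; 0.2777 1.3450]  H_jac=[-0.1621 0.1366]  S=[0.3281]  K=[-0.3600; 0.4228]  nu=[-0.0905]  x^+=[3.0725, 3.5689]  P^+=[0.9201 0.3276; 0.3276 1.2864]

K[1,0] = 0.4228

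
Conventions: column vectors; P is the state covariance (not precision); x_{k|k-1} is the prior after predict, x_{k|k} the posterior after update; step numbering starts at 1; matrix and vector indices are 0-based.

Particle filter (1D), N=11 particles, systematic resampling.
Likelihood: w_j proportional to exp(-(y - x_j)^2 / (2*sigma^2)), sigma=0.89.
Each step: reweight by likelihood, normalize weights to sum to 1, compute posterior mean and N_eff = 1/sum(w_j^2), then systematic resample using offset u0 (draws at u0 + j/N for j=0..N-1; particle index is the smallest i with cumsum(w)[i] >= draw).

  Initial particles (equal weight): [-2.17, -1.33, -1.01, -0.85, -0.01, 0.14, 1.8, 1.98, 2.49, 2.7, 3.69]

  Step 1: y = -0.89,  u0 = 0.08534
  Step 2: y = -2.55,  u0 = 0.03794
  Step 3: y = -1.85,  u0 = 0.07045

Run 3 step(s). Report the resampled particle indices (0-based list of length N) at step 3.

resampled_idx = [0, 1, 2, 3, 4, 4, 5, 6, 7, 9, 10]

step 1: w=[0.0813, 0.2024, 0.2266, 0.2285, 0.1403, 0.1171, 0.0024, 0.0013, 0.0002, 0.0001, 0.0000]  mean=-0.8463  Neff=5.4195  idx=[1, 1, 1, 2, 2, 3, 3, 3, 4, 5, 5]
step 2: w=[0.1825, 0.1825, 0.1825, 0.1045, 0.1045, 0.0753, 0.0753, 0.0753, 0.0080, 0.0048, 0.0048]  mean=-1.1299  Neff=7.2020  idx=[0, 0, 1, 1, 2, 2, 3, 4, 5, 6, 7]
step 3: w=[0.1062, 0.1062, 0.1062, 0.1062, 0.1062, 0.1062, 0.0807, 0.0807, 0.0670, 0.0670, 0.0670]  mean=-1.1818  Neff=10.6115  idx=[0, 1, 2, 3, 4, 4, 5, 6, 7, 9, 10]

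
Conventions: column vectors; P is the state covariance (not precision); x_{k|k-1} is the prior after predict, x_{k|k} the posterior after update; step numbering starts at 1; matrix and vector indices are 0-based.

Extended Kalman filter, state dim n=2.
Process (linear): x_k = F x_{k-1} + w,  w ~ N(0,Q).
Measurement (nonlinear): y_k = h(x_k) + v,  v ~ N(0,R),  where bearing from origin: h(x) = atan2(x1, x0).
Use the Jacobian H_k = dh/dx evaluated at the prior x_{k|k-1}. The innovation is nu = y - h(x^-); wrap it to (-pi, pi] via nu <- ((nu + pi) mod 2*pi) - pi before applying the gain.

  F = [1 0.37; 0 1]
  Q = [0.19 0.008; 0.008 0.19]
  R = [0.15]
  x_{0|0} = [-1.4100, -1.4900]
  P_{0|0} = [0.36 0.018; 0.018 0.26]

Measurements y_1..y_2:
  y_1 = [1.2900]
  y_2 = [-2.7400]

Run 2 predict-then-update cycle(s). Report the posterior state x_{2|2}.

x_post = [-3.4309, -0.4456]

step 1: x^-=[-1.9613, -1.4900]  P^-=[0.5989 0.1222; 0.1222 0.4500]  H_jac=[0.2456 -0.3233]  S=[0.2138]  K=[0.5033; -0.5402]  nu=[-2.5013]  x^+=[-3.2203, -0.1388]  P^+=[0.5448 0.1803; 0.1803 0.3876]
step 2: x^-=[-3.2716, -0.1388]  P^-=[0.9213 0.3317; 0.3317 0.5776]  H_jac=[0.0129 -0.3051]  S=[0.2013]  K=[-0.4435; -0.8541]  nu=[0.3592]  x^+=[-3.4309, -0.4456]  P^+=[0.8817 0.2555; 0.2555 0.4308]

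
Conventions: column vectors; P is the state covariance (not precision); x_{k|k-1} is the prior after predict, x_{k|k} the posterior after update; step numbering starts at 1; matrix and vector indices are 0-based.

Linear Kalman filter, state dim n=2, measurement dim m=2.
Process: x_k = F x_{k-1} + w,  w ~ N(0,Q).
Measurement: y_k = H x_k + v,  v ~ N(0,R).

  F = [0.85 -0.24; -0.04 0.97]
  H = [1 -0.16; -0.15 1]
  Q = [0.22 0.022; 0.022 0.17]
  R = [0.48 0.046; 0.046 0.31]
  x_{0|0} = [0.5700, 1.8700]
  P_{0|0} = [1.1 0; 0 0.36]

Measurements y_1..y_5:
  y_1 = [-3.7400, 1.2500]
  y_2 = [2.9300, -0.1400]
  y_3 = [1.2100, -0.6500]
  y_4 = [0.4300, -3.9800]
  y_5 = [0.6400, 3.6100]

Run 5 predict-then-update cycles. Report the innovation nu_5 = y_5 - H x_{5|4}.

step 1: x^-=[0.0357, 1.7911]  P^-=[1.0355 -0.0992; -0.0992 0.5105]  S=[1.5603 -0.2926; -0.2926 0.8735]  K=[0.6607 -0.0701; -0.0034 0.6003]  nu=[-3.4891, -0.5357]  x^+=[-2.2319, 1.4812]  P^+=[0.3230 0.0571; 0.0571 0.1945]
step 2: x^-=[-2.2526, 1.5261]  P^-=[0.4413 0.0134; 0.0134 0.3491]  S=[0.9259 -0.0623; -0.0623 0.6650]  K=[0.4719 -0.0352; -0.0108 0.5209]  nu=[5.4268, -2.0040]  x^+=[0.3788, 0.4236]  P^+=[0.2322 0.0456; 0.0456 0.1678]
step 3: x^-=[0.2203, 0.3957]  P^-=[0.3788 0.0131; 0.0131 0.3247]  S=[0.8629 -0.0494; -0.0494 0.6393]  K=[0.4346 -0.0348; -0.0162 0.5036]  nu=[1.0530, -1.0127]  x^+=[0.7132, -0.1314]  P^+=[0.2136 0.0412; 0.0412 0.1616]
step 4: x^-=[0.6377, -0.1559]  P^-=[0.3668 0.0115; 0.0115 0.3192]  S=[0.8513 -0.0483; -0.0483 0.6340]  K=[0.4267 -0.0361; -0.0181 0.4993]  nu=[-0.2327, -3.7284]  x^+=[0.6731, -2.0134]  P^+=[0.2095 0.0399; 0.0399 0.1599]
step 5: x^-=[1.0554, -1.9799]  P^-=[0.3643 0.0109; 0.0109 0.3177]  S=[0.8490 -0.0483; -0.0483 0.6327]  K=[0.4250 -0.0367; -0.0187 0.4982]  nu=[-0.7322, 5.7482]  x^+=[0.5332, 0.8975]  P^+=[0.2086 0.0395; 0.0395 0.1595]

innov = [-0.7322, 5.7482]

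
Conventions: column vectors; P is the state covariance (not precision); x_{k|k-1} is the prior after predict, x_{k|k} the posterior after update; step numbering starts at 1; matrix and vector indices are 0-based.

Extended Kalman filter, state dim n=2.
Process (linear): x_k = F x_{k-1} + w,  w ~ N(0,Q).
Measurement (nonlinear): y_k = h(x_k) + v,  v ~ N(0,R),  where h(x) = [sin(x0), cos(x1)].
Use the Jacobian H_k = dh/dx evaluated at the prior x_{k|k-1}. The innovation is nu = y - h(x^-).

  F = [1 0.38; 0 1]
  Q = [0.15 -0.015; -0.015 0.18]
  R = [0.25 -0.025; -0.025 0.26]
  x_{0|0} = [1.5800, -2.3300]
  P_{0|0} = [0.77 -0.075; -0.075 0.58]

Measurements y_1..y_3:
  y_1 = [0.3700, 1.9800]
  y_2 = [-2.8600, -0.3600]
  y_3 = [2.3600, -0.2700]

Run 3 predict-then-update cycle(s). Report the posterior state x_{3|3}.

x_post = [-4.2974, -1.7917]

step 1: x^-=[0.6946, -2.3300]  P^-=[0.9468 0.1304; 0.1304 0.7600]  H_jac=[0.7683 0.0000; 0.0000 0.7254]  S=[0.8089 0.0477; 0.0477 0.6599]  K=[0.8946 0.0787; 0.0749 0.8300]  nu=[-0.2701, 2.6683]  x^+=[0.6630, -0.1355]  P^+=[0.2885 -0.0026; -0.0026 0.2949]
step 2: x^-=[0.6115, -0.1355]  P^-=[0.4791 0.0944; 0.0944 0.4749]  H_jac=[0.8188 0.0000; 0.0000 0.1351]  S=[0.5712 -0.0146; -0.0146 0.2687]  K=[0.6890 0.0848; 0.1417 0.2465]  nu=[-3.4341, -1.3508]  x^+=[-1.8690, -0.9549]  P^+=[0.2078 0.0357; 0.0357 0.4482]
step 3: x^-=[-2.2319, -0.9549]  P^-=[0.4496 0.1910; 0.1910 0.6282]  H_jac=[-0.6140 0.0000; 0.0000 0.8163]  S=[0.4195 -0.1207; -0.1207 0.6785]  K=[-0.6239 0.1188; -0.0654 0.7440]  nu=[3.1493, -0.8477]  x^+=[-4.2974, -1.7917]  P^+=[0.2589 0.0569; 0.0569 0.2390]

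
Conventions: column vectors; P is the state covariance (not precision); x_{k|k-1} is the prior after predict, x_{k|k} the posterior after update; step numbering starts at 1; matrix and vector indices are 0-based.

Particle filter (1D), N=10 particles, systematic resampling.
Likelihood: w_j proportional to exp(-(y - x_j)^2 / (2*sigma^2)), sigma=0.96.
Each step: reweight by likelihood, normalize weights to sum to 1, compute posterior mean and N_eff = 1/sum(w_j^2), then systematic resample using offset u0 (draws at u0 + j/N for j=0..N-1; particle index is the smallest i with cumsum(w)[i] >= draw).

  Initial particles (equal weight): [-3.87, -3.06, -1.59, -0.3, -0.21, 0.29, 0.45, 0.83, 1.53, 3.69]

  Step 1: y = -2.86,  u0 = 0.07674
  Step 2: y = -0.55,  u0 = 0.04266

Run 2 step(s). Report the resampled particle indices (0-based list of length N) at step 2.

step 1: w=[0.2834, 0.4823, 0.2054, 0.0141, 0.0109, 0.0023, 0.0013, 0.0003, 0.0000, 0.0000]  mean=-2.9042  Neff=2.8133  idx=[0, 0, 0, 1, 1, 1, 1, 2, 2, 3]
step 2: w=[0.0011, 0.0011, 0.0011, 0.0148, 0.0148, 0.0148, 0.0148, 0.2508, 0.2508, 0.4359]  mean=-1.1224  Neff=3.1579  idx=[5, 7, 7, 8, 8, 8, 9, 9, 9, 9]

resampled_idx = [5, 7, 7, 8, 8, 8, 9, 9, 9, 9]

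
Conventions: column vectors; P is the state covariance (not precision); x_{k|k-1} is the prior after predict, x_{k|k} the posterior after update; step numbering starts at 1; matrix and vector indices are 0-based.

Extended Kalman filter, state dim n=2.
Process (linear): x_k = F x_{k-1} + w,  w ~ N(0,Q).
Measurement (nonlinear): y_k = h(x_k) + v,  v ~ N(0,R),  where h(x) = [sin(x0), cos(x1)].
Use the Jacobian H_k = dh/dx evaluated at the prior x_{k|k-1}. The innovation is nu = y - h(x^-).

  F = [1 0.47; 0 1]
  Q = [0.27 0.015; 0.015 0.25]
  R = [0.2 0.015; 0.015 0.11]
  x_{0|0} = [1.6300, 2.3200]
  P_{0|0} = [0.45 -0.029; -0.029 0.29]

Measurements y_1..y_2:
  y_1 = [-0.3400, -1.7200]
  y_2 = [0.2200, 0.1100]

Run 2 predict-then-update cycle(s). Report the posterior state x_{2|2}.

step 1: x^-=[2.7204, 2.3200]  P^-=[0.7568 0.1223; 0.1223 0.5400]  H_jac=[-0.9126 0.0000; 0.0000 -0.7322]  S=[0.8303 0.0967; 0.0967 0.3995]  K=[-0.8291 -0.0234; -0.0197 -0.9849]  nu=[-0.7488, -1.0389]  x^+=[3.3656, 3.3580]  P^+=[0.1821 0.0205; 0.0205 0.1484]
step 2: x^-=[4.9439, 3.3580]  P^-=[0.5041 0.1052; 0.1052 0.3984]  H_jac=[0.2294 0.0000; 0.0000 0.2147]  S=[0.2265 0.0202; 0.0202 0.1284]  K=[0.5019 0.0971; 0.0479 0.6589]  nu=[1.1933, 1.0867]  x^+=[5.6483, 4.1311]  P^+=[0.4439 0.0848; 0.0848 0.3408]

x_post = [5.6483, 4.1311]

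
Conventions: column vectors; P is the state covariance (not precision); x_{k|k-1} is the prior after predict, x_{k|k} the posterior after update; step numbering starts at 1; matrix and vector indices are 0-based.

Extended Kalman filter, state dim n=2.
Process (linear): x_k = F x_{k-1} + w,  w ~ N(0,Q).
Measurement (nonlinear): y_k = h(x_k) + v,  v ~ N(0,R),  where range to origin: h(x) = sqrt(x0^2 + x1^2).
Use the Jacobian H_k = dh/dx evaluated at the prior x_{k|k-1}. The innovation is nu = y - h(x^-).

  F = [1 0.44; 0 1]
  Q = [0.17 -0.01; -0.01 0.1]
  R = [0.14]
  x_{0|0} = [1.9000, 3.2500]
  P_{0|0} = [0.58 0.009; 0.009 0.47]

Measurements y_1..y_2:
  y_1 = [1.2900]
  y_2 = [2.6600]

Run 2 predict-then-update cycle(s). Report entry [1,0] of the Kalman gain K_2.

step 1: x^-=[3.3300, 3.2500]  P^-=[0.8489 0.2058; 0.2058 0.5700]  H_jac=[0.7157 0.6985]  S=[1.0586]  K=[0.7097; 0.5152]  nu=[-3.3631]  x^+=[0.9432, 1.5173]  P^+=[0.3157 -0.1813; -0.1813 0.2890]
step 2: x^-=[1.6108, 1.5173]  P^-=[0.3822 -0.0641; -0.0641 0.3890]  H_jac=[0.7279 0.6856]  S=[0.4614]  K=[0.5077; 0.4769]  nu=[0.4471]  x^+=[1.8378, 1.7305]  P^+=[0.2633 -0.1758; -0.1758 0.2841]

K[1,0] = 0.4769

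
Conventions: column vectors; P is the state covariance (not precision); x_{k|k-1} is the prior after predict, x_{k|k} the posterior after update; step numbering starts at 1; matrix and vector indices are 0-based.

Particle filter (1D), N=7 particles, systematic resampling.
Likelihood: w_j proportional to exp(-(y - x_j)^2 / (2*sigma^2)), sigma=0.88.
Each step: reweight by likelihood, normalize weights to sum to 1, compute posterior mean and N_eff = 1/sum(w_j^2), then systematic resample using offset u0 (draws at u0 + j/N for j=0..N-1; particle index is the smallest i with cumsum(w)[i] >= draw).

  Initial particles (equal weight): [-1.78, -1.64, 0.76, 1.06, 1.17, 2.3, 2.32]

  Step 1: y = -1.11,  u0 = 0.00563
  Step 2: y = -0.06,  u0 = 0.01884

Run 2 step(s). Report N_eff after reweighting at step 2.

step 1: w=[0.4226, 0.4710, 0.0591, 0.0270, 0.0197, 0.0003, 0.0003]  mean=-1.4269  Neff=2.4686  idx=[0, 0, 0, 1, 1, 1, 1]
step 2: w=[0.1192, 0.1192, 0.1192, 0.1606, 0.1606, 0.1606, 0.1606]  mean=-1.6901  Neff=6.8588  idx=[0, 1, 2, 3, 4, 5, 6]

N_eff = 6.8588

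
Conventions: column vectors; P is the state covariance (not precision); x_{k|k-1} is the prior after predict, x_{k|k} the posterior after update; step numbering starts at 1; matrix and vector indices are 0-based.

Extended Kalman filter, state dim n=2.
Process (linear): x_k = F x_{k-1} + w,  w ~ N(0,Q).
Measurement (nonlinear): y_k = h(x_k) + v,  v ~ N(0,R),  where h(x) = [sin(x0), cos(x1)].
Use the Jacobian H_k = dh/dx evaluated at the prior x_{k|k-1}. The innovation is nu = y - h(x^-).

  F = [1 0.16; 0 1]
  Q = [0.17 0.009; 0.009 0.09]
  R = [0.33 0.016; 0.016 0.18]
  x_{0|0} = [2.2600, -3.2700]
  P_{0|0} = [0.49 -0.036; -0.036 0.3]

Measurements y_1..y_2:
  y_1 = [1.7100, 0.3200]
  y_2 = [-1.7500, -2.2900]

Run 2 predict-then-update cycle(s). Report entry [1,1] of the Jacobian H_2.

H_jac[1,1] = -0.4602

step 1: x^-=[1.7368, -3.2700]  P^-=[0.6562 0.0210; 0.0210 0.3900]  H_jac=[-0.1652 0.0000; 0.0000 -0.1281]  S=[0.3479 0.0164; 0.0164 0.1864]  K=[-0.3123 0.0131; 0.0027 -0.2682]  nu=[0.7237, 1.3118]  x^+=[1.5280, -3.6198]  P^+=[0.6223 0.0206; 0.0206 0.3766]
step 2: x^-=[0.9488, -3.6198]  P^-=[0.8086 0.0898; 0.0898 0.4666]  H_jac=[0.5826 0.0000; 0.0000 -0.4602]  S=[0.6045 -0.0081; -0.0081 0.2788]  K=[0.7777 -0.1257; 0.0763 -0.7679]  nu=[-2.5627, -1.4022]  x^+=[-0.8678, -2.7386]  P^+=[0.4370 0.0221; 0.0221 0.2977]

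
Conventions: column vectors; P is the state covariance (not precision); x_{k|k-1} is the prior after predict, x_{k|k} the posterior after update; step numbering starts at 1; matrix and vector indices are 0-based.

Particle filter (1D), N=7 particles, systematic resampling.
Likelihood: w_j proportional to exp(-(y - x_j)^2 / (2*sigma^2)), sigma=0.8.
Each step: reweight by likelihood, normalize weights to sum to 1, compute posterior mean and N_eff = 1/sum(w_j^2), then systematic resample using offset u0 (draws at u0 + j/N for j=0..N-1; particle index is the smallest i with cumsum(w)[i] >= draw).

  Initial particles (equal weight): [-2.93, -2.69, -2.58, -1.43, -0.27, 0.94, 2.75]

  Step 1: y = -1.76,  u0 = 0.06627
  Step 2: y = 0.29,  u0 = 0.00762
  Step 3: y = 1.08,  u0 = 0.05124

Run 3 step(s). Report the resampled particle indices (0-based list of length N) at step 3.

resampled_idx = [1, 2, 3, 3, 4, 5, 6]

step 1: w=[0.1350, 0.2002, 0.2327, 0.3614, 0.0694, 0.0013, 0.0000]  mean=-2.0687  Neff=4.0348  idx=[0, 1, 2, 2, 3, 3, 3]
step 2: w=[0.0010, 0.0032, 0.0053, 0.0053, 0.3284, 0.3284, 0.3284]  mean=-1.4478  Neff=3.0905  idx=[2, 4, 4, 5, 5, 6, 6]
step 3: w=[0.0007, 0.1666, 0.1666, 0.1666, 0.1666, 0.1666, 0.1666]  mean=-1.4307  Neff=6.0078  idx=[1, 2, 3, 3, 4, 5, 6]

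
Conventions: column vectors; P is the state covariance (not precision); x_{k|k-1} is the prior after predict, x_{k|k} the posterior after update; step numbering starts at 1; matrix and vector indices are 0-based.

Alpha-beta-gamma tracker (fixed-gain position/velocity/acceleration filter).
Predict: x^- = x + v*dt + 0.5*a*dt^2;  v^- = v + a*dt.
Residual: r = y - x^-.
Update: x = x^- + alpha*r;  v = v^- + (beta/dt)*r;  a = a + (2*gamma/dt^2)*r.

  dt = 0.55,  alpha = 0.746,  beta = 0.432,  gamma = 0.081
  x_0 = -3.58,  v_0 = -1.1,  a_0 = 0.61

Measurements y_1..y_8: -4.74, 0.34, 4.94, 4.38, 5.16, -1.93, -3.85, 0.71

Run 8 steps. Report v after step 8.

step 1: x_pred=-4.0927  r=-0.6473  x^+=-4.5756  v^+=-1.2729  a^+=0.2634
step 2: x_pred=-5.2359  r=5.5759  x^+=-1.0763  v^+=3.2515  a^+=3.2494
step 3: x_pred=1.2036  r=3.7364  x^+=3.9909  v^+=7.9735  a^+=5.2504
step 4: x_pred=9.1705  r=-4.7905  x^+=5.5968  v^+=7.0985  a^+=2.6849
step 5: x_pred=9.9071  r=-4.7471  x^+=6.3658  v^+=4.8466  a^+=0.1427
step 6: x_pred=9.0530  r=-10.9830  x^+=0.8597  v^+=-3.7015  a^+=-5.7391
step 7: x_pred=-2.0442  r=-1.8058  x^+=-3.3913  v^+=-8.2764  a^+=-6.7062
step 8: x_pred=-8.9577  r=9.6677  x^+=-1.7456  v^+=-4.3713  a^+=-1.5288

v_post = -4.3713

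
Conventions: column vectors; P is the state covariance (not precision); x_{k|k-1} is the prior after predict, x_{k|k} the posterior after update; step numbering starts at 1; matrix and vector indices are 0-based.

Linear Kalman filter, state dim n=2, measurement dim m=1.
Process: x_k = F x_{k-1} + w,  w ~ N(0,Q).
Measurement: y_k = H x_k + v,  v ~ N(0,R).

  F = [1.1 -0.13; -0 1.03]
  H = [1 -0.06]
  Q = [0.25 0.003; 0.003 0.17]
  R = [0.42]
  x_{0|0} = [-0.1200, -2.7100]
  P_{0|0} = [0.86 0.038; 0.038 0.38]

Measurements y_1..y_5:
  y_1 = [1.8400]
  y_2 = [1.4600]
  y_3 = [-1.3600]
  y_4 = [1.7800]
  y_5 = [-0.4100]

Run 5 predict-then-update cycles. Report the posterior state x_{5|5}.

x_post = [0.3273, -2.3210]

step 1: x^-=[0.2203, -2.7913]  P^-=[1.2862 -0.0048; -0.0048 0.5731]  S=[1.7088]  K=[0.7528; -0.0229]  nu=[1.4522]  x^+=[1.3136, -2.8246]  P^+=[0.3177 0.0247; 0.0247 0.5722]
step 2: x^-=[1.8121, -2.9094]  P^-=[0.6370 -0.0456; -0.0456 0.7771]  S=[1.0653]  K=[0.6005; -0.0866]  nu=[-0.5267]  x^+=[1.4958, -2.8637]  P^+=[0.2528 0.0098; 0.0098 0.7691]
step 3: x^-=[2.0177, -2.9497]  P^-=[0.5661 -0.0889; -0.0889 0.9859]  S=[1.0003]  K=[0.5713; -0.1480]  nu=[-3.5547]  x^+=[-0.0129, -2.4235]  P^+=[0.2397 -0.0043; -0.0043 0.9640]
step 4: x^-=[0.3008, -2.4962]  P^-=[0.5575 -0.1310; -0.1310 1.1927]  S=[0.9975]  K=[0.5668; -0.2031]  nu=[1.3294]  x^+=[1.0543, -2.7661]  P^+=[0.2371 -0.0162; -0.0162 1.1516]
step 5: x^-=[1.5193, -2.8491]  P^-=[0.5610 -0.1695; -0.1695 1.3917]  S=[1.0063]  K=[0.5675; -0.2515]  nu=[-2.1003]  x^+=[0.3273, -2.3210]  P^+=[0.2368 -0.0259; -0.0259 1.3281]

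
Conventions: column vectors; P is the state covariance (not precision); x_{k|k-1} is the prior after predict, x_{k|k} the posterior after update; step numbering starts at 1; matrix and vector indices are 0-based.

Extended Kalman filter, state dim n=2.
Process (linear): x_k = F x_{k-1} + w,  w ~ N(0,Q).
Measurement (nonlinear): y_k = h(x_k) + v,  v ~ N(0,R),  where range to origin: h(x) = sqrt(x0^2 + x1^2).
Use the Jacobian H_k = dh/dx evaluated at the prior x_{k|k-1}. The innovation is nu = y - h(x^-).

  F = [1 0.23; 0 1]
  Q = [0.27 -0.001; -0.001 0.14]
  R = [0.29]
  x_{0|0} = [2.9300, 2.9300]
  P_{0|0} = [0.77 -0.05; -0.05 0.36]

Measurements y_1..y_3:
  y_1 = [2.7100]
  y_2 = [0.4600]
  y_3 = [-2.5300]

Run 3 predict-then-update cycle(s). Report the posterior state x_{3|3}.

x_post = [-0.6206, -0.4715]

step 1: x^-=[3.6039, 2.9300]  P^-=[1.0360 0.0318; 0.0318 0.5000]  H_jac=[0.7759 0.6308]  S=[1.1439]  K=[0.7203; 0.2973]  nu=[-1.9347]  x^+=[2.2103, 2.3548]  P^+=[0.4425 -0.2132; -0.2132 0.3989]
step 2: x^-=[2.7519, 2.3548]  P^-=[0.6356 -0.1224; -0.1224 0.5389]  H_jac=[0.7598 0.6502]  S=[0.7637]  K=[0.5281; 0.3369]  nu=[-3.1619]  x^+=[1.0822, 1.2894]  P^+=[0.4226 -0.2583; -0.2583 0.4522]
step 3: x^-=[1.3788, 1.2894]  P^-=[0.5977 -0.1553; -0.1553 0.5922]  H_jac=[0.7304 0.6830]  S=[0.7301]  K=[0.4526; 0.3986]  nu=[-4.4178]  x^+=[-0.6206, -0.4715]  P^+=[0.4481 -0.2870; -0.2870 0.4762]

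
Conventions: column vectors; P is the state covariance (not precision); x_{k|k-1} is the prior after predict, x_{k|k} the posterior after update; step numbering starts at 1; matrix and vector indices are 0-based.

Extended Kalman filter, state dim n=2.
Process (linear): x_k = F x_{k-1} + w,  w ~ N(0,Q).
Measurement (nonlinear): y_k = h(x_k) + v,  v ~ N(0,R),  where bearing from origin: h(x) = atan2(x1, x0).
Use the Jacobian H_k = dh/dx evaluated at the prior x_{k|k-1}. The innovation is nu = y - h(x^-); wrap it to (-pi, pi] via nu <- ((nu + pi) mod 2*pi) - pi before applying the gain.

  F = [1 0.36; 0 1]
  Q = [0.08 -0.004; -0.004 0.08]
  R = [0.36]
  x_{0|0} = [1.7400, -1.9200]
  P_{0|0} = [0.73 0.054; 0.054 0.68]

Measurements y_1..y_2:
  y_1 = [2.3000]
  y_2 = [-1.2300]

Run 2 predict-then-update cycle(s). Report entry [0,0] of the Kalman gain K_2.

K[0,0] = 0.3267

step 1: x^-=[1.0488, -1.9200]  P^-=[0.9370 0.2948; 0.2948 0.7600]  H_jac=[0.4011 0.2191]  S=[0.5991]  K=[0.7352; 0.4754]  nu=[-2.9123]  x^+=[-1.0924, -3.3044]  P^+=[0.6132 0.0854; 0.0854 0.6246]
step 2: x^-=[-2.2820, -3.3044]  P^-=[0.8356 0.3063; 0.3063 0.7046]  H_jac=[0.2049 -0.1415]  S=[0.3914]  K=[0.3267; -0.0944]  nu=[0.9452]  x^+=[-1.9732, -3.3937]  P^+=[0.7938 0.3184; 0.3184 0.7011]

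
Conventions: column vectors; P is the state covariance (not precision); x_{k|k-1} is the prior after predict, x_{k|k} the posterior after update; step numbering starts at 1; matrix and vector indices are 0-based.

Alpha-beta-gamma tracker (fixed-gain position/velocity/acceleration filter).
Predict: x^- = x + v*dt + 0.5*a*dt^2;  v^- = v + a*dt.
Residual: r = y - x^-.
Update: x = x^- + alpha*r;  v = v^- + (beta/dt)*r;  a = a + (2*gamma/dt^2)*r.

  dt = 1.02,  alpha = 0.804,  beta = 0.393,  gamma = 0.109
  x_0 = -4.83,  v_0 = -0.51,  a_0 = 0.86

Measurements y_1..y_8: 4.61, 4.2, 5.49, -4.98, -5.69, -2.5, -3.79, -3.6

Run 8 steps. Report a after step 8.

step 1: x_pred=-4.9028  r=9.5128  x^+=2.7455  v^+=4.0324  a^+=2.8533
step 2: x_pred=8.3428  r=-4.1428  x^+=5.0120  v^+=5.3466  a^+=1.9852
step 3: x_pred=11.4982  r=-6.0082  x^+=6.6676  v^+=5.0565  a^+=0.7263
step 4: x_pred=12.2031  r=-17.1831  x^+=-1.6121  v^+=-0.8232  a^+=-2.8742
step 5: x_pred=-3.9469  r=-1.7431  x^+=-5.3484  v^+=-4.4265  a^+=-3.2394
step 6: x_pred=-11.5485  r=9.0485  x^+=-4.2735  v^+=-4.2443  a^+=-1.3434
step 7: x_pred=-9.3016  r=5.5116  x^+=-4.8703  v^+=-3.4911  a^+=-0.1886
step 8: x_pred=-8.5292  r=4.9292  x^+=-4.5661  v^+=-1.7842  a^+=0.8443

a_post = 0.8443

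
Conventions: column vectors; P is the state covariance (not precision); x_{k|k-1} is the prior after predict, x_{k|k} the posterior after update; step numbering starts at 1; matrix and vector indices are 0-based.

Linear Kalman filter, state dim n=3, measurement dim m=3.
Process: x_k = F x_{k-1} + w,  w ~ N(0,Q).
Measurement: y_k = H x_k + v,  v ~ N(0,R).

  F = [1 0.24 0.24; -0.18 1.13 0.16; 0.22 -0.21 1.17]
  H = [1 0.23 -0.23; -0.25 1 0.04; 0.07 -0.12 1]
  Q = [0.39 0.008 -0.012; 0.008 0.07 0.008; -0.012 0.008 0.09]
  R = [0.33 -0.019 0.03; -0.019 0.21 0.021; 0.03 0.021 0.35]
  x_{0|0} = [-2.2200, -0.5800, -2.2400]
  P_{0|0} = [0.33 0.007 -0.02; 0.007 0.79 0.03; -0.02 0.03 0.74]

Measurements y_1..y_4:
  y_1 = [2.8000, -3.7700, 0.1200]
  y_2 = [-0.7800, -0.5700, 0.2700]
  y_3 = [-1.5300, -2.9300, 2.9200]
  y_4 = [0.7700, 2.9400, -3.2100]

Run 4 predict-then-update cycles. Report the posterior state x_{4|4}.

step 1: x^-=[-2.8968, -0.6142, -2.9874]  P^-=[0.8053 0.2058 0.2099; 0.2058 1.1175 -0.0098; 0.2099 -0.0098 1.1281]  S=[1.2533 0.2429 -0.0213; 0.2429 1.2718 -0.1232; -0.0213 -0.1232 1.5264]  K=[0.6642 -0.1013 0.1594; 0.2167 0.7948 -0.0177; -0.0416 0.0675 0.7543]  nu=[5.1510, -3.7605, 3.2365]  x^+=[1.4211, -2.5440, -1.0141]  P^+=[0.2339 0.0255 0.0603; 0.0255 0.1674 0.0353; 0.0603 0.0353 0.2642]
step 2: x^-=[0.5672, -3.2928, -0.3396]  P^-=[0.6940 0.0671 0.1830; 0.0671 0.2970 0.0507; 0.1830 0.0507 0.4817]  S=[1.0065 -0.0587 0.1458; -0.0587 0.5180 0.0044; 0.1458 0.0044 0.8517]  K=[0.6336 -0.1207 0.1547; 0.1567 0.5627 -0.0065; 0.0029 0.0422 0.5728]  nu=[-0.6680, 2.8782, 0.1747]  x^+=[-0.1765, -1.7790, -0.1200]  P^+=[0.2246 0.0197 0.0572; 0.0197 0.1189 0.0271; 0.0572 0.0271 0.2007]
step 3: x^-=[-0.6322, -1.9978, 0.1944]  P^-=[0.6731 0.0440 0.1609; 0.0440 0.2327 0.0390; 0.1609 0.0390 0.3952]  S=[0.9784 -0.0888 0.1436; -0.0888 0.4633 0.0005; 0.1436 0.0005 0.7642]  K=[0.6266 -0.1343 0.1477; 0.1378 0.5083 -0.0077; 0.0067 0.0321 0.5244]  nu=[-0.3936, -1.0981, 2.5301]  x^+=[-0.3578, -2.6297, 1.4832]  P^+=[0.2224 0.0164 0.0541; 0.0164 0.1071 0.0238; 0.0541 0.0238 0.1835]
step 4: x^-=[-0.6329, -2.6699, 2.2089]  P^-=[0.6657 0.0356 0.1521; 0.0356 0.2175 0.0340; 0.1521 0.0340 0.3713]  S=[0.9697 -0.0980 0.1399; -0.0980 0.4516 -0.0021; 0.1399 -0.0021 0.7402]  K=[0.6239 -0.1402 0.1443; 0.1314 0.4934 -0.0094; 0.0061 0.0277 0.5094]  nu=[2.5250, 5.3633, -5.6950]  x^+=[-0.6316, 0.3618, -0.5278]  P^+=[0.2215 0.0150 0.0526; 0.0150 0.1038 0.0224; 0.0526 0.0224 0.1781]

x_post = [-0.6316, 0.3618, -0.5278]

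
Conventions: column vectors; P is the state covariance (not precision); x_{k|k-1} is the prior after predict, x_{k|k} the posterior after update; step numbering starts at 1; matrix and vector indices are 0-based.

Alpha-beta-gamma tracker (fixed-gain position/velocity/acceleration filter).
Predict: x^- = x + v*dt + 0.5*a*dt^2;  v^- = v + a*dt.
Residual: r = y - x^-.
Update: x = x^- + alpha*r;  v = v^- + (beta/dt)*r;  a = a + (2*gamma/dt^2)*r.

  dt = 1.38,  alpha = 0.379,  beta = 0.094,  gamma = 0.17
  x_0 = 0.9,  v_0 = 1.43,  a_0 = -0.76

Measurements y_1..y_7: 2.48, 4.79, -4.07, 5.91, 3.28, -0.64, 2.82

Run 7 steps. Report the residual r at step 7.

step 1: x_pred=2.1497  r=0.3303  x^+=2.2749  v^+=0.4037  a^+=-0.7010
step 2: x_pred=2.1645  r=2.6255  x^+=3.1596  v^+=-0.3849  a^+=-0.2323
step 3: x_pred=2.4072  r=-6.4772  x^+=-0.0477  v^+=-1.1467  a^+=-1.3887
step 4: x_pred=-2.9523  r=8.8623  x^+=0.4065  v^+=-2.4594  a^+=0.1935
step 5: x_pred=-2.8032  r=6.0832  x^+=-0.4977  v^+=-1.7779  a^+=1.2796
step 6: x_pred=-1.7328  r=1.0928  x^+=-1.3186  v^+=0.0623  a^+=1.4747
step 7: x_pred=0.1716  r=2.6484  x^+=1.1753  v^+=2.2778  a^+=1.9475

resid = 2.6484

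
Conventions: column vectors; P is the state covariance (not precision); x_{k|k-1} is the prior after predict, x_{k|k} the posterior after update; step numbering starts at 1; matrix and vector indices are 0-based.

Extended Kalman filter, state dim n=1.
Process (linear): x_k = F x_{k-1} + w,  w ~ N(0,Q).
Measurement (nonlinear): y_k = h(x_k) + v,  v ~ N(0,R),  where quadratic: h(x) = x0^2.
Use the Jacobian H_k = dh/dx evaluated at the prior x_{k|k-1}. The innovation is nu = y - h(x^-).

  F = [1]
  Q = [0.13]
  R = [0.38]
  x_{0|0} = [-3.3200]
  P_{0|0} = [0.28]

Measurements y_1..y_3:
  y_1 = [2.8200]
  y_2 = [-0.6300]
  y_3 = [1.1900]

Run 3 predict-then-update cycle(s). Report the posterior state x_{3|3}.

x_post = [-1.0823]

step 1: x^-=[-3.3200]  P^-=[0.4100]  H_jac=[-6.6400]  S=[18.4567]  K=[-0.1475]  nu=[-8.2024]  x^+=[-2.1101]  P^+=[0.0084]
step 2: x^-=[-2.1101]  P^-=[0.1384]  H_jac=[-4.2203]  S=[2.8457]  K=[-0.2053]  nu=[-5.0827]  x^+=[-1.0666]  P^+=[0.0185]
step 3: x^-=[-1.0666]  P^-=[0.1485]  H_jac=[-2.1332]  S=[1.0557]  K=[-0.3000]  nu=[0.0523]  x^+=[-1.0823]  P^+=[0.0534]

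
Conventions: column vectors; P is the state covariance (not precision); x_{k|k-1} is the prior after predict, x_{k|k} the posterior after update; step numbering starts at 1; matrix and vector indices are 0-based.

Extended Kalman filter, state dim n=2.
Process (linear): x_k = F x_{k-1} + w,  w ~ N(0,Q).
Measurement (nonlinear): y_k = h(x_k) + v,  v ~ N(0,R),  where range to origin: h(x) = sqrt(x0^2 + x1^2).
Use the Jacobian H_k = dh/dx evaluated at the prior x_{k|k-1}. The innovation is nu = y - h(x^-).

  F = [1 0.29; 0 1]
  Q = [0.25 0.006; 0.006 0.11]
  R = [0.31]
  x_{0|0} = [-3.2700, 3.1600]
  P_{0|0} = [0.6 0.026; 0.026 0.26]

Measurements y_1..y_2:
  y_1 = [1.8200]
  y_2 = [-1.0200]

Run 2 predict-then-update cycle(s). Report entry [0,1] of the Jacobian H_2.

step 1: x^-=[-2.3536, 3.1600]  P^-=[0.8869 0.1074; 0.1074 0.3700]  H_jac=[-0.5973 0.8020]  S=[0.7615]  K=[-0.5826; 0.3054]  nu=[-2.1202]  x^+=[-1.1184, 2.5125]  P^+=[0.6285 0.2429; 0.2429 0.2990]
step 2: x^-=[-0.3898, 2.5125]  P^-=[1.0445 0.3356; 0.3356 0.4090]  H_jac=[-0.1533 0.9882]  S=[0.6322]  K=[0.2713; 0.5578]  nu=[-3.5625]  x^+=[-1.3562, 0.5251]  P^+=[0.9980 0.2399; 0.2399 0.2122]

H_jac[0,1] = 0.9882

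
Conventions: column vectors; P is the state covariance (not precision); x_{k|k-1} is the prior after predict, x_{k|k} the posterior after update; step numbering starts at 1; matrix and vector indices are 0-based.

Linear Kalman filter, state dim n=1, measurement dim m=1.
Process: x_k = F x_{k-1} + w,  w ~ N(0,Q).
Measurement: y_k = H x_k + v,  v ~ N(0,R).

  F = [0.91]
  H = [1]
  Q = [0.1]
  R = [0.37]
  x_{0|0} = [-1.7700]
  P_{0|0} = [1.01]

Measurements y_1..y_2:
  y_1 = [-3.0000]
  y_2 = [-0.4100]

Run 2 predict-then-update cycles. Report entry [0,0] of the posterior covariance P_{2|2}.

step 1: x^-=[-1.6107]  P^-=[0.9364]  S=[1.3064]  K=[0.7168]  nu=[-1.3893]  x^+=[-2.6065]  P^+=[0.2652]
step 2: x^-=[-2.3719]  P^-=[0.3196]  S=[0.6896]  K=[0.4635]  nu=[1.9619]  x^+=[-1.4626]  P^+=[0.1715]

P_post[0,0] = 0.1715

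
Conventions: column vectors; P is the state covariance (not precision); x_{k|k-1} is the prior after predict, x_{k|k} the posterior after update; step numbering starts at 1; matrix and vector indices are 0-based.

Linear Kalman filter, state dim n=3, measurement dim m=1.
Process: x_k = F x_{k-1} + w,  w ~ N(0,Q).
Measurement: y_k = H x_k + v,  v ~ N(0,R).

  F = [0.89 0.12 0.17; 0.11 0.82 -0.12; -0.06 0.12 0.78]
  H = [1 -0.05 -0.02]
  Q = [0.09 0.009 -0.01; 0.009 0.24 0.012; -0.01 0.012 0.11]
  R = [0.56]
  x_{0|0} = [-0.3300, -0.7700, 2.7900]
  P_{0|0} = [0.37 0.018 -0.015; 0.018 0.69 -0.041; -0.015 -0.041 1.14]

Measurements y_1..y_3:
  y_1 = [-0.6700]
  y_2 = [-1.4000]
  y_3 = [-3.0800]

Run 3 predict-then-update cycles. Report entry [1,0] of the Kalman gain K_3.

K[1,0] = 0.1257

step 1: x^-=[0.0882, -1.0025, 2.1036]  P^-=[0.4236 0.0994 0.1182; 0.0994 0.7366 -0.0569; 0.1182 -0.0569 0.8083]  S=[0.9710]  K=[0.4287; 0.0656; 0.1080]  nu=[-0.7663]  x^+=[-0.2403, -1.0528, 2.0208]  P^+=[0.2451 0.0721 0.0732; 0.0721 0.7324 -0.0638; 0.0732 -0.0638 0.7970]
step 2: x^-=[0.0033, -1.1322, 1.4643]  P^-=[0.3527 0.1280 0.1431; 0.1280 0.7705 -0.0278; 0.1431 -0.0278 0.5865]  S=[0.8963]  K=[0.3832; 0.1004; 0.1482]  nu=[-1.4307]  x^+=[-0.5449, -1.2759, 1.2524]  P^+=[0.2211 0.0935 0.0923; 0.0935 0.7615 -0.0412; 0.0923 -0.0412 0.5668]
step 3: x^-=[-0.4251, -1.2564, 0.8564]  P^-=[0.3387 0.1502 0.1320; 0.1502 0.7854 0.0119; 0.1320 0.0119 0.4489]  S=[0.8806]  K=[0.3731; 0.1257; 0.1391]  nu=[-2.7005]  x^+=[-1.4327, -1.5959, 0.4809]  P^+=[0.2161 0.1089 0.0863; 0.1089 0.7715 -0.0035; 0.0863 -0.0035 0.4319]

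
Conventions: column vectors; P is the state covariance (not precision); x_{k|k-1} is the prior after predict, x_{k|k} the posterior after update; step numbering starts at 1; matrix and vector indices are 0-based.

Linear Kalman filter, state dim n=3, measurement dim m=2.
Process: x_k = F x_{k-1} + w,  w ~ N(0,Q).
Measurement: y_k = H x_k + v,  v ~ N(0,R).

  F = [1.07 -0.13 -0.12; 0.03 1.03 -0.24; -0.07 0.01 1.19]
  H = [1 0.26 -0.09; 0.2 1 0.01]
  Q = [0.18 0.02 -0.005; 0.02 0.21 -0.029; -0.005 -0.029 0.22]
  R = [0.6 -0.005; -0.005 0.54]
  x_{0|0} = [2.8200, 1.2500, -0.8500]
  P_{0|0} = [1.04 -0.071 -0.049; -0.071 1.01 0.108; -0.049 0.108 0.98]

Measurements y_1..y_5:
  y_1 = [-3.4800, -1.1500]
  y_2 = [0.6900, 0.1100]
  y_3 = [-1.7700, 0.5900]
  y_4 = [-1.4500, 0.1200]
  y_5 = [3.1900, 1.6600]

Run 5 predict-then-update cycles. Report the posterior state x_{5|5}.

x_post = [0.4973, 1.5023, -2.9893]

step 1: x^-=[2.9569, 1.5761, -1.1964]  P^-=[1.4376 -0.1288 -0.3052; -0.1288 1.2818 -0.1660; -0.3052 -0.1660 1.6238]  S=[2.1331 0.4958; 0.4958 1.8234]  K=[0.6952 -0.1037; -0.0609 0.7045; -0.2188 -0.0561]  nu=[-6.9544, -3.3055]  x^+=[-1.5352, -0.3292, 0.5106]  P^+=[0.4585 -0.1513 0.0167; -0.1513 0.4115 -0.0476; 0.0167 -0.0476 1.5038]
step 2: x^-=[-1.6611, -0.5077, 0.7118]  P^-=[0.7698 -0.1432 -0.2287; -0.1432 0.7475 -0.5017; -0.2287 -0.5017 2.3481]  S=[1.4296 0.2362; 0.2362 1.2503]  K=[0.5427 -0.0958; -0.0279 0.5762; -0.3405 -0.3547]  nu=[2.5472, 0.9428]  x^+=[-0.3691, -0.0354, -0.4898]  P^+=[0.3619 -0.1271 0.0307; -0.1271 0.3389 -0.2157; 0.0307 -0.2157 1.9680]
step 3: x^-=[-0.3315, 0.0700, -0.5574]  P^-=[0.6492 -0.0847 -0.2431; -0.0847 0.7815 -0.8414; -0.2431 -0.8414 2.9986]  S=[1.3654 0.3117; 0.3117 1.2961]  K=[0.4950 -0.0861; 0.0096 0.5811; -0.4068 -0.5658]  nu=[-1.5069, 0.5919]  x^+=[-1.1284, 0.3995, -0.2793]  P^+=[0.3316 -0.1157 0.0450; -0.1157 0.3402 -0.3346; 0.0450 -0.3346 2.2143]
step 4: x^-=[-1.2258, 0.4447, -0.2493]  P^-=[0.6075 -0.0591 -0.2389; -0.0591 0.8564 -1.0573; -0.2389 -1.0573 3.3420]  S=[1.3542 0.3683; 0.3683 1.3754]  K=[0.4759 -0.0838; 0.0282 0.5989; -0.4202 -0.6666]  nu=[-0.3623, -0.0770]  x^+=[-1.3917, 0.3883, -0.0458]  P^+=[0.3205 -0.1123 0.0590; -0.1123 0.3496 -0.3925; 0.0590 -0.3925 2.2854]
step 5: x^-=[-1.5342, 0.3692, 0.0468]  P^-=[0.5896 -0.0531 -0.2213; -0.0531 0.8991 -1.1478; -0.2213 -1.1478 3.4389]  S=[1.3441 0.3898; 0.3898 1.4180]  K=[0.4677 -0.0844; 0.0346 0.6090; -0.4131 -0.7029]  nu=[4.6324, 1.5971]  x^+=[0.4973, 1.5023, -2.9893]  P^+=[0.3163 -0.1119 0.0688; -0.1119 0.3552 -0.4141; 0.0688 -0.4141 2.2827]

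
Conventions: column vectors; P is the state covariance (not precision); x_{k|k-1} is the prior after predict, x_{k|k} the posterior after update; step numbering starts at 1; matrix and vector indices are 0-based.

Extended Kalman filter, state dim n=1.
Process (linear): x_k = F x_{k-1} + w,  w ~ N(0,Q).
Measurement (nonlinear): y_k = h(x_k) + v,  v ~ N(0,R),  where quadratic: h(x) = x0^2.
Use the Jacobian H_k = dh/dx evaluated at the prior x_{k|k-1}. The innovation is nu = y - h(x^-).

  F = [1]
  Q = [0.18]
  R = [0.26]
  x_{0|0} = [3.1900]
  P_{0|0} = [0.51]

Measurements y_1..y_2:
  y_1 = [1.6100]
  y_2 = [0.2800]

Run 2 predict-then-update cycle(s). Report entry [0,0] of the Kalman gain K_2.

step 1: x^-=[3.1900]  P^-=[0.6900]  H_jac=[6.3800]  S=[28.3460]  K=[0.1553]  nu=[-8.5661]  x^+=[1.8597]  P^+=[0.0063]
step 2: x^-=[1.8597]  P^-=[0.1863]  H_jac=[3.7193]  S=[2.8376]  K=[0.2442]  nu=[-3.1784]  x^+=[1.0834]  P^+=[0.0171]

K[0,0] = 0.2442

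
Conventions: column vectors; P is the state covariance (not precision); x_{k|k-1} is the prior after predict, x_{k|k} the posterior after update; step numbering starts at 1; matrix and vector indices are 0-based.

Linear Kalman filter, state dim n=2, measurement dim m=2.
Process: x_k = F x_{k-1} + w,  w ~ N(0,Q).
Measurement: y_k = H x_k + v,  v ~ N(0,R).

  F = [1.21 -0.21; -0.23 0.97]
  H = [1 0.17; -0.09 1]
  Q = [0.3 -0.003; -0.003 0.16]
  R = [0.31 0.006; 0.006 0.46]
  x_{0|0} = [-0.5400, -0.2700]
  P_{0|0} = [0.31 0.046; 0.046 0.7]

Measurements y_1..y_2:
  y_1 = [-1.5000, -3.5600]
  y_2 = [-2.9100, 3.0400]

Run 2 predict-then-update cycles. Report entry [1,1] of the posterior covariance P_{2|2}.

P_post[1,1] = 0.2232

step 1: x^-=[-0.5967, -0.1377]  P^-=[0.7614 -0.1757; -0.1757 0.8145]  S=[1.0352 -0.0970; -0.0970 1.3123]  K=[0.6940 -0.1348; 0.0235 0.6345]  nu=[-0.8799, -3.4760]  x^+=[-0.7389, -2.3638]  P^+=[0.2208 -0.0380; -0.0380 0.2886]
step 2: x^-=[-0.3977, -2.1229]  P^-=[0.6553 -0.1696; -0.1696 0.4601]  S=[0.9209 -0.1418; -0.1418 0.9560]  K=[0.6585 -0.1415; -0.0232 0.4939]  nu=[-2.1514, 5.1271]  x^+=[-2.5396, 0.4591]  P^+=[0.2104 -0.0422; -0.0422 0.2232]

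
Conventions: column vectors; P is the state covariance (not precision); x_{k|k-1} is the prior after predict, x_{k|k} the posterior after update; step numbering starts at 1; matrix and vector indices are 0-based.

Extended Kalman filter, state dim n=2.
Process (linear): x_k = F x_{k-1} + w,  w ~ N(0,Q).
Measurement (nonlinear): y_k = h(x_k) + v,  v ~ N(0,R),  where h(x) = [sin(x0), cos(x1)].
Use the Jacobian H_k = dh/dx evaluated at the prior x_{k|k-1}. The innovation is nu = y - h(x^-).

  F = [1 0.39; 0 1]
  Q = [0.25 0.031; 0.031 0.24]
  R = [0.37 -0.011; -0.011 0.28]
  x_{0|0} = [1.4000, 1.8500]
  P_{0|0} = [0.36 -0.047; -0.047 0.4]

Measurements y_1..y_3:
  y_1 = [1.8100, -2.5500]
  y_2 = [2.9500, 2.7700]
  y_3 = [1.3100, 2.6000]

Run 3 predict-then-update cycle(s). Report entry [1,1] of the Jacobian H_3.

step 1: x^-=[2.1215, 1.8500]  P^-=[0.6342 0.1400; 0.1400 0.6400]  H_jac=[-0.5233 0.0000; 0.0000 -0.9613]  S=[0.5437 0.0594; 0.0594 0.8714]  K=[-0.5980 -0.1137; -0.0580 -0.7021]  nu=[0.9578, -2.2744]  x^+=[1.8072, 3.3912]  P^+=[0.4204 0.0263; 0.0263 0.2038]
step 2: x^-=[3.1298, 3.3912]  P^-=[0.7219 0.1368; 0.1368 0.4438]  H_jac=[-0.9999 0.0000; 0.0000 0.2470]  S=[1.0918 -0.0448; -0.0448 0.3071]  K=[-0.6606 0.0137; -0.1113 0.3408]  nu=[2.9382, 3.7390]  x^+=[1.2400, 4.3385]  P^+=[0.2446 0.0449; 0.0449 0.3913]
step 3: x^-=[2.9320, 4.3385]  P^-=[0.5891 0.2285; 0.2285 0.6313]  H_jac=[-0.9781 0.0000; 0.0000 0.9309]  S=[0.9336 -0.2191; -0.2191 0.8270]  K=[-0.5938 0.0999; -0.0775 0.6900]  nu=[1.1019, 2.9652]  x^+=[2.5740, 6.2991]  P^+=[0.2257 0.0371; 0.0371 0.2085]

H_jac[1,1] = 0.9309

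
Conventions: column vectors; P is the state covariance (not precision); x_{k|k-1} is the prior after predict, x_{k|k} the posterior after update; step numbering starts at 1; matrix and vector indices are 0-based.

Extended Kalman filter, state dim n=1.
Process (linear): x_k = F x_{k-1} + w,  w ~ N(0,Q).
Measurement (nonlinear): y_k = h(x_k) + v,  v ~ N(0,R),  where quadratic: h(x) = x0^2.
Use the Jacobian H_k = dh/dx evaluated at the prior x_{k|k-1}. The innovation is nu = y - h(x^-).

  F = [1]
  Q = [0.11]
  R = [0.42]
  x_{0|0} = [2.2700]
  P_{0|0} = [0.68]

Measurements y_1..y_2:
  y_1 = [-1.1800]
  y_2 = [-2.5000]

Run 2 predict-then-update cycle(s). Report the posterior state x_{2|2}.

step 1: x^-=[2.2700]  P^-=[0.7900]  H_jac=[4.5400]  S=[16.7032]  K=[0.2147]  nu=[-6.3329]  x^+=[0.9102]  P^+=[0.0199]
step 2: x^-=[0.9102]  P^-=[0.1299]  H_jac=[1.8203]  S=[0.8503]  K=[0.2780]  nu=[-3.3284]  x^+=[-0.0152]  P^+=[0.0641]

x_post = [-0.0152]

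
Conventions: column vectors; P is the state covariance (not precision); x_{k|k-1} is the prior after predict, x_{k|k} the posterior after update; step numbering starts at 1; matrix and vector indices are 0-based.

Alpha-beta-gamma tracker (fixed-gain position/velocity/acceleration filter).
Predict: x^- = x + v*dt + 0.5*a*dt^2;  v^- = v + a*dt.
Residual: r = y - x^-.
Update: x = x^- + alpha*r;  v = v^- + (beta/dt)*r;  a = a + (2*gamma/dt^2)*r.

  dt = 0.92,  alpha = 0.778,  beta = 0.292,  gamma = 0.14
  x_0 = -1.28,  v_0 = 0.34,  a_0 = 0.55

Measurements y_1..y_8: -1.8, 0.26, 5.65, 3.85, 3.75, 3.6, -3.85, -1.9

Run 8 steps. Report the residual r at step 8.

resid = 5.4780

step 1: x_pred=-0.7344  r=-1.0656  x^+=-1.5634  v^+=0.5078  a^+=0.1975
step 2: x_pred=-1.0127  r=1.2727  x^+=-0.0225  v^+=1.0934  a^+=0.6185
step 3: x_pred=1.2452  r=4.4048  x^+=4.6721  v^+=3.0605  a^+=2.0757
step 4: x_pred=8.3662  r=-4.5162  x^+=4.8526  v^+=3.5367  a^+=0.5817
step 5: x_pred=8.3526  r=-4.6026  x^+=4.7718  v^+=2.6111  a^+=-0.9409
step 6: x_pred=6.7757  r=-3.1757  x^+=4.3050  v^+=0.7374  a^+=-1.9915
step 7: x_pred=4.1407  r=-7.9907  x^+=-2.0761  v^+=-3.6309  a^+=-4.6349
step 8: x_pred=-7.3780  r=5.4780  x^+=-3.1161  v^+=-6.1564  a^+=-2.8227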